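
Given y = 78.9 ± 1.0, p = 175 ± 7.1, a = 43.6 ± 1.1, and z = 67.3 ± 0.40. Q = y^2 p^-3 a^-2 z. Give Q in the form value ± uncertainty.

Products/powers → add relative errors in quadrature, weighted by exponent:
  (2·δy/y)² = (2×0.0127)² = 0.000643;  (-3·δp/p)² = (-3×0.0406)² = 0.0148;  (-2·δa/a)² = (-2×0.0252)² = 0.00255;  (1·δz/z)² = (1×0.00594)² = 3.53e-05
δQ/Q = √(0.0180) = 0.134
Q = 4.11e-05, so δQ = 0.134 × 4.11e-05 = 5.52e-06.

(4.11 ± 0.552) × 10^-5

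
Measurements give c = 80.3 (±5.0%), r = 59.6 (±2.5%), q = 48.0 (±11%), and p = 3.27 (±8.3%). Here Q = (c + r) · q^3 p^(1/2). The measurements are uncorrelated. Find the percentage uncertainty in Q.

Let u = c + r = 140. δu = √(δc² + δr²) = √(16.1 + 2.22) = 4.28, so δu/u = 0.0306.
Q is then a monomial in u, q, p:
δQ/Q = √((δu/u)² + (3·δq/q)² + (½·δp/p)²) = √(0.000937 + 0.109 + 0.00172) = 0.334

33.4%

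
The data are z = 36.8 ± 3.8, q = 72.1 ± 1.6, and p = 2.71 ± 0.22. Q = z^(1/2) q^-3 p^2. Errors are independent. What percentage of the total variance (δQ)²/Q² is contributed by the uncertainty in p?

(δQ/Q)² = (½·δz/z)² + (-3·δq/q)² + (2·δp/p)²
  z term: (0.5×0.103)² = 0.00267
  q term: (-3×0.0222)² = 0.00443
  p term: (2×0.0812)² = 0.0264
Total = 0.0335. Share from p = 0.0264/0.0335 = 0.788.

78.8%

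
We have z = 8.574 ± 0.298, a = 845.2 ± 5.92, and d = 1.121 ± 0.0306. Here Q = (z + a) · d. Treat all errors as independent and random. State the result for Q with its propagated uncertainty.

Let u = z + a = 853.8. δu = √(δz² + δa²) = √(0.0888 + 35.0) = 5.93, so δu/u = 0.00694.
Q is then a monomial in u, d:
δQ/Q = √((δu/u)² + (1·δd/d)²) = √(4.82e-05 + 0.000745) = 0.0282
Q = 957.1, so δQ = 0.0282 × 957.1 = 27.0.

957.1 ± 27.0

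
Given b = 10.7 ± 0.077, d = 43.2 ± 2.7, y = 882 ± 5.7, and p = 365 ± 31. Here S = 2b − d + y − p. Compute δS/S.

For a sum/difference, combine absolute errors in quadrature:
  (2·δb)² = 0.0237;  (δd)² = 7.29;  (δy)² = 32.5;  (δp)² = 961
δS = √(1000) = 31.6
S = 495, so δS/S = 31.6/495 = 0.0639.

0.0639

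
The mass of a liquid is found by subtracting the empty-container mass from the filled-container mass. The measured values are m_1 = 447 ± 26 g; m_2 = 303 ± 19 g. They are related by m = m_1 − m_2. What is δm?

For a sum/difference, combine absolute errors in quadrature:
  (δm_1)² = 676;  (δm_2)² = 361
δm = √(1040) = 32.2 g

32.2 g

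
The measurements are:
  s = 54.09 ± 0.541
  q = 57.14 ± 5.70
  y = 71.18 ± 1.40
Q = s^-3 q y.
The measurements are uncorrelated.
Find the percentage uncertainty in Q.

10.6%

Since Q is a product/quotient, work with relative uncertainties:
  (-3·δs/s)² = (-3×0.0100)² = 0.000900;  (1·δq/q)² = (1×0.0998)² = 0.00995;  (1·δy/y)² = (1×0.0197)² = 0.000387
δQ/Q = √(0.0112) = 0.106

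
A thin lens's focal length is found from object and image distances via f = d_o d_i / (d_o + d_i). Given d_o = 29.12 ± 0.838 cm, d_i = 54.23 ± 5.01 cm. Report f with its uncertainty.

∂f/∂d_o = (d_i/(d_o+d_i))² = 0.423;  ∂f/∂d_i = (d_o/(d_o+d_i))² = 0.122
δf = √((∂f/∂d_o · δd_o)² + (∂f/∂d_i · δd_i)²) = √(0.126 + 0.374) = 0.707 cm
f = 18.95 cm.

18.95 ± 0.707 cm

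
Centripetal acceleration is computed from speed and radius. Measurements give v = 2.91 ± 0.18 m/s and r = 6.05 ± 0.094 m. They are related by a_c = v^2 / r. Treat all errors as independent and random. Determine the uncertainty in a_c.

Each factor contributes (exponent × relative error)² to (δa_c/a_c)²:
  (2·δv/v)² = (2×0.0619)² = 0.0153;  (-1·δr/r)² = (-1×0.0155)² = 0.000241
δa_c/a_c = √(0.0155) = 0.125
a_c = 1.40 m/s^2, so δa_c = 0.125 × 1.40 = 0.175 m/s^2.

0.175 m/s^2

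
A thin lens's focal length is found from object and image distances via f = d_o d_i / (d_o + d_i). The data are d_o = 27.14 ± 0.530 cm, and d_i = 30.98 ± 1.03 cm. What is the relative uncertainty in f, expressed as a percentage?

1.87%

∂f/∂d_o = (d_i/(d_o+d_i))² = 0.284;  ∂f/∂d_i = (d_o/(d_o+d_i))² = 0.218
δf = √((∂f/∂d_o · δd_o)² + (∂f/∂d_i · δd_i)²) = √(0.0227 + 0.0504) = 0.270 cm
f = 14.47 cm, so δf/f = 0.270/14.47 = 0.0187.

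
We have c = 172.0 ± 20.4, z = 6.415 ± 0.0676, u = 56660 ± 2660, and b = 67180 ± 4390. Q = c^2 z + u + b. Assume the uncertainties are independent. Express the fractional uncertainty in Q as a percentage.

14.5%

Let p = c^2·z = 189800. δp/p = √((2·δc/c)² + (1·δz/z)²) = √(0.0563 + 0.000111) = 0.237, so δp = 45100.
Q = p + u + b: δQ = √(δp² + δu² + δb²) = √(2.03e+09 + 7.08e+06 + 1.93e+07) = 45400
Q = 313600, so δQ/Q = 45400/313600 = 0.145.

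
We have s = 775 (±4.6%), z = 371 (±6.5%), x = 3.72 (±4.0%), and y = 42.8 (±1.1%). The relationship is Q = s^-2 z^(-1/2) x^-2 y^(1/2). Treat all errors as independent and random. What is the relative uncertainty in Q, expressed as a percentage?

Products/powers → add relative errors in quadrature, weighted by exponent:
  (-2·δs/s)² = (-2×0.0460)² = 0.00846;  (−½·δz/z)² = (-0.5×0.0650)² = 0.00106;  (-2·δx/x)² = (-2×0.0400)² = 0.00640;  (½·δy/y)² = (0.5×0.0110)² = 3.03e-05
δQ/Q = √(0.0160) = 0.126

12.6%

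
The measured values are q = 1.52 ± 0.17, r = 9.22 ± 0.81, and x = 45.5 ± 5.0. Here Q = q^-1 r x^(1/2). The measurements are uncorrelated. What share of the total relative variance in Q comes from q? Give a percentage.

(δQ/Q)² = (-1·δq/q)² + (1·δr/r)² + (½·δx/x)²
  q term: (-1×0.112)² = 0.0125
  r term: (1×0.0879)² = 0.00772
  x term: (0.5×0.110)² = 0.00302
Total = 0.0232. Share from q = 0.0125/0.0232 = 0.538.

53.8%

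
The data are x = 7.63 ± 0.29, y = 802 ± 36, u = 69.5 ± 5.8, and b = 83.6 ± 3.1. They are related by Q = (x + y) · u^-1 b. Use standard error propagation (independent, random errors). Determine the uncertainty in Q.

98.9

Let w = x + y = 810. δw = √(δx² + δy²) = √(0.0841 + 1300) = 36.0, so δw/w = 0.0445.
Q is then a monomial in w, u, b:
δQ/Q = √((δw/w)² + (-1·δu/u)² + (1·δb/b)²) = √(0.00198 + 0.00696 + 0.00138) = 0.102
Q = 974, so δQ = 0.102 × 974 = 98.9.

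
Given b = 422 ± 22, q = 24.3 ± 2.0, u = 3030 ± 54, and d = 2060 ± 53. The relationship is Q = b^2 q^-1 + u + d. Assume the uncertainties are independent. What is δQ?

976

Let p = b^2·q^-1 = 7330. δp/p = √((2·δb/b)² + (-1·δq/q)²) = √(0.0109 + 0.00677) = 0.133, so δp = 973.
Q = p + u + d: δQ = √(δp² + δu² + δd²) = √(9.48e+05 + 2920 + 2810) = 976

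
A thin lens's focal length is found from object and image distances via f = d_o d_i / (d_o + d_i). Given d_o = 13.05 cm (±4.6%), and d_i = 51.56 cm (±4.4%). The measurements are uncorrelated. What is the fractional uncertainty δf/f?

∂f/∂d_o = (d_i/(d_o+d_i))² = 0.637;  ∂f/∂d_i = (d_o/(d_o+d_i))² = 0.0408
δf = √((∂f/∂d_o · δd_o)² + (∂f/∂d_i · δd_i)²) = √(0.146 + 0.00857) = 0.393 cm
f = 10.41 cm, so δf/f = 0.393/10.41 = 0.0378.

0.0378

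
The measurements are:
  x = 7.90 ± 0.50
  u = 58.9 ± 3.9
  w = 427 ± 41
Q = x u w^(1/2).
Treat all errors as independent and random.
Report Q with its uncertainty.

9620 ± 994

For a monomial Q ∝ x, u, w^(1/2), fractional errors add in quadrature:
  (1·δx/x)² = (1×0.0633)² = 0.00401;  (1·δu/u)² = (1×0.0662)² = 0.00438;  (½·δw/w)² = (0.5×0.0960)² = 0.00230
δQ/Q = √(0.0107) = 0.103
Q = 9620, so δQ = 0.103 × 9620 = 994.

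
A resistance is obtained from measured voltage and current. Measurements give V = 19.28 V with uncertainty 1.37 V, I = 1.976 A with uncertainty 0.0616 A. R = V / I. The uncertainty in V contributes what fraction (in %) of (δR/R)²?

83.9%

(δR/R)² = (1·δV/V)² + (-1·δI/I)²
  V term: (1×0.0711)² = 0.00505
  I term: (-1×0.0312)² = 0.000972
Total = 0.00602. Share from V = 0.00505/0.00602 = 0.839.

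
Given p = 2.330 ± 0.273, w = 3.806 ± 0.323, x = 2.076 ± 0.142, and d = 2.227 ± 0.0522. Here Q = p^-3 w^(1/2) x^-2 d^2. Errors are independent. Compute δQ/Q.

0.382

Since Q is a product/quotient, work with relative uncertainties:
  (-3·δp/p)² = (-3×0.117)² = 0.124;  (½·δw/w)² = (0.5×0.0849)² = 0.00180;  (-2·δx/x)² = (-2×0.0684)² = 0.0187;  (2·δd/d)² = (2×0.0234)² = 0.00220
δQ/Q = √(0.146) = 0.382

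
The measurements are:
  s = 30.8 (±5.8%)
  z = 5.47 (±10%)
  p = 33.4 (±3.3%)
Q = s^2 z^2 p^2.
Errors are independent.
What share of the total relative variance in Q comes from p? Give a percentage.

7.53%

(δQ/Q)² = (2·δs/s)² + (2·δz/z)² + (2·δp/p)²
  s term: (2×0.0580)² = 0.0135
  z term: (2×0.100)² = 0.0400
  p term: (2×0.0330)² = 0.00436
Total = 0.0578. Share from p = 0.00436/0.0578 = 0.0753.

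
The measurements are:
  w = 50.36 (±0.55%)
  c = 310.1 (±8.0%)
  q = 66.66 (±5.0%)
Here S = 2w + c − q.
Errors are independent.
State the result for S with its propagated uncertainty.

S is a linear combination, so absolute uncertainties add in quadrature:
  (2·δw)² = 0.307;  (δc)² = 615;  (δq)² = 11.1
δS = √(627) = 25.0
S = 344.2.

344.2 ± 25.0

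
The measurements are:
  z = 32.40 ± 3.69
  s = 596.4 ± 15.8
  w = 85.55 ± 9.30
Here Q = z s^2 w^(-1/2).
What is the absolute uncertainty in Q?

For a monomial Q ∝ z, s^2, w^(-1/2), fractional errors add in quadrature:
  (1·δz/z)² = (1×0.114)² = 0.0130;  (2·δs/s)² = (2×0.0265)² = 0.00281;  (−½·δw/w)² = (-0.5×0.109)² = 0.00295
δQ/Q = √(0.0187) = 0.137
Q = 1.246e+06, so δQ = 0.137 × 1.246e+06 = 1.71e+05.

1.71e+05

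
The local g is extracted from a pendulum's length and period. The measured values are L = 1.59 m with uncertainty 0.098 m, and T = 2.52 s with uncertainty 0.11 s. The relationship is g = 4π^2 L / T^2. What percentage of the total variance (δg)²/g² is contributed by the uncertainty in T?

66.7%

(δg/g)² = (1·δL/L)² + (-2·δT/T)²
  L term: (1×0.0616)² = 0.00380
  T term: (-2×0.0437)² = 0.00762
Total = 0.0114. Share from T = 0.00762/0.0114 = 0.667.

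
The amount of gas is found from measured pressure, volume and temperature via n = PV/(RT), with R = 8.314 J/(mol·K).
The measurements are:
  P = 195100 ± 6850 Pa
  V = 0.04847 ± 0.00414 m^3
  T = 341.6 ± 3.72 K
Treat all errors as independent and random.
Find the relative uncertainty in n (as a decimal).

0.0930

Since n is a product/quotient, work with relative uncertainties:
  (1·δP/P)² = (1×0.0351)² = 0.00123;  (1·δV/V)² = (1×0.0854)² = 0.00730;  (-1·δT/T)² = (-1×0.0109)² = 0.000119
δn/n = √(0.00865) = 0.0930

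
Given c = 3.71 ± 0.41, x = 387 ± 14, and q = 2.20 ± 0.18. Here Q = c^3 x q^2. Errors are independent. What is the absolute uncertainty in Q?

For a monomial Q ∝ c^3, x, q^2, fractional errors add in quadrature:
  (3·δc/c)² = (3×0.111)² = 0.110;  (1·δx/x)² = (1×0.0362)² = 0.00131;  (2·δq/q)² = (2×0.0818)² = 0.0268
δQ/Q = √(0.138) = 0.371
Q = 95600, so δQ = 0.371 × 95600 = 35500.

35500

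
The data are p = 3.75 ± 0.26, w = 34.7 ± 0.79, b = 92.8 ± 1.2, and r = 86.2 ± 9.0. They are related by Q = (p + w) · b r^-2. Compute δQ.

0.101

Let u = p + w = 38.5. δu = √(δp² + δw²) = √(0.0676 + 0.624) = 0.832, so δu/u = 0.0216.
Q is then a monomial in u, b, r:
δQ/Q = √((δu/u)² + (1·δb/b)² + (-2·δr/r)²) = √(0.000468 + 0.000167 + 0.0436) = 0.210
Q = 0.480, so δQ = 0.210 × 0.480 = 0.101.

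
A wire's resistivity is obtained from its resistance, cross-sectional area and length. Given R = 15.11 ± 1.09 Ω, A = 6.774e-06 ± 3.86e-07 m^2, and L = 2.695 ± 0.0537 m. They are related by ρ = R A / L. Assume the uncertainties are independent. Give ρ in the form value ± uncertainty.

Products/powers → add relative errors in quadrature, weighted by exponent:
  (1·δR/R)² = (1×0.0721)² = 0.00520;  (1·δA/A)² = (1×0.0570)² = 0.00325;  (-1·δL/L)² = (-1×0.0199)² = 0.000397
δρ/ρ = √(0.00885) = 0.0941
ρ = 3.798e-05 Ω·m, so δρ = 0.0941 × 3.798e-05 = 3.57e-06 Ω·m.

(3.798 ± 0.357) × 10^-5 Ω·m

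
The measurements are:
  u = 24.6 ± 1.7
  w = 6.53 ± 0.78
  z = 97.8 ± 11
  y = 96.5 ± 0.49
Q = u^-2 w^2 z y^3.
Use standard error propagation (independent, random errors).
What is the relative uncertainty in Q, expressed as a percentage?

29.8%

Since Q is a product/quotient, work with relative uncertainties:
  (-2·δu/u)² = (-2×0.0691)² = 0.0191;  (2·δw/w)² = (2×0.119)² = 0.0571;  (1·δz/z)² = (1×0.112)² = 0.0127;  (3·δy/y)² = (3×0.00508)² = 0.000232
δQ/Q = √(0.0891) = 0.298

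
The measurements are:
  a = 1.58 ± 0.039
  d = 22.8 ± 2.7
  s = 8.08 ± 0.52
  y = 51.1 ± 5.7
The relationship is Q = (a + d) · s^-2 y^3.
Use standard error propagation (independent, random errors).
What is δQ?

Let u = a + d = 24.4. δu = √(δa² + δd²) = √(0.00152 + 7.29) = 2.70, so δu/u = 0.111.
Q is then a monomial in u, s, y:
δQ/Q = √((δu/u)² + (-2·δs/s)² + (3·δy/y)²) = √(0.0123 + 0.0166 + 0.112) = 0.375
Q = 49800, so δQ = 0.375 × 49800 = 18700.

18700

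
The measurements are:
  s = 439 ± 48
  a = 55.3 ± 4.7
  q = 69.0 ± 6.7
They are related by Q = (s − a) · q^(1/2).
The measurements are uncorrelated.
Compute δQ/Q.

0.135

Let u = s − a = 384. δu = √(δs² + δa²) = √(2300 + 22.1) = 48.2, so δu/u = 0.126.
Q is then a monomial in u, q:
δQ/Q = √((δu/u)² + (½·δq/q)²) = √(0.0158 + 0.00236) = 0.135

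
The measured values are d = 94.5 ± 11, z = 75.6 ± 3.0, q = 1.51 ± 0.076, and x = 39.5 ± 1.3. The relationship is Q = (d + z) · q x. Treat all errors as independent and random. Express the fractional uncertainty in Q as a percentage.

9.01%

Let u = d + z = 170. δu = √(δd² + δz²) = √(121 + 9.00) = 11.4, so δu/u = 0.0670.
Q is then a monomial in u, q, x:
δQ/Q = √((δu/u)² + (1·δq/q)² + (1·δx/x)²) = √(0.00449 + 0.00253 + 0.00108) = 0.0901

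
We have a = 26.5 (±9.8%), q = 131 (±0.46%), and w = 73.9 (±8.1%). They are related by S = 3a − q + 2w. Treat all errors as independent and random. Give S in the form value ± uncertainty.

96.3 ± 14.3

Sums and differences: (δS)² = Σ (cᵢ δxᵢ)².
  (3·δa)² = 60.7;  (δq)² = 0.363;  (2·δw)² = 143
δS = √(204) = 14.3
S = 96.3.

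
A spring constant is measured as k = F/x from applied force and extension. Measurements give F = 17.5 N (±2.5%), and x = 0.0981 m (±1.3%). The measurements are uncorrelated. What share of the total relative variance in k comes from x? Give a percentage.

(δk/k)² = (1·δF/F)² + (-1·δx/x)²
  F term: (1×0.0250)² = 0.000625
  x term: (-1×0.0130)² = 0.000169
Total = 0.000794. Share from x = 0.000169/0.000794 = 0.213.

21.3%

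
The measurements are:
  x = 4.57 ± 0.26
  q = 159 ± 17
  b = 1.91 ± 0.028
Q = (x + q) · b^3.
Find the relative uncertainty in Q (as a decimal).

0.113

Let u = x + q = 164. δu = √(δx² + δq²) = √(0.0676 + 289) = 17.0, so δu/u = 0.104.
Q is then a monomial in u, b:
δQ/Q = √((δu/u)² + (3·δb/b)²) = √(0.0108 + 0.00193) = 0.113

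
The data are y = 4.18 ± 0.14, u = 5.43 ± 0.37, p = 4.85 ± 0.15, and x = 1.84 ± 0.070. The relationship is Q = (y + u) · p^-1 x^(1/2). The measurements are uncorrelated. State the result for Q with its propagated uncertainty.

Let w = y + u = 9.61. δw = √(δy² + δu²) = √(0.0196 + 0.137) = 0.396, so δw/w = 0.0412.
Q is then a monomial in w, p, x:
δQ/Q = √((δw/w)² + (-1·δp/p)² + (½·δx/x)²) = √(0.00169 + 0.000957 + 0.000362) = 0.0549
Q = 2.69, so δQ = 0.0549 × 2.69 = 0.148.

2.69 ± 0.148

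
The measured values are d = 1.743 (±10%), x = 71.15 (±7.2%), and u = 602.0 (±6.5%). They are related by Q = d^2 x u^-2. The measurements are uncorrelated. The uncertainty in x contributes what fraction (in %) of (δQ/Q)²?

(δQ/Q)² = (2·δd/d)² + (1·δx/x)² + (-2·δu/u)²
  d term: (2×0.100)² = 0.0400
  x term: (1×0.0720)² = 0.00518
  u term: (-2×0.0650)² = 0.0169
Total = 0.0621. Share from x = 0.00518/0.0621 = 0.0835.

8.35%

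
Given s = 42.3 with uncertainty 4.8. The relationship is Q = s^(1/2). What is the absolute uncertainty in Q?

Since Q is a product/quotient, work with relative uncertainties:
  (½·δs/s)² = (0.5×0.113)² = 0.00322
δQ/Q = √(0.00322) = 0.0567
Q = 6.50, so δQ = 0.0567 × 6.50 = 0.369.

0.369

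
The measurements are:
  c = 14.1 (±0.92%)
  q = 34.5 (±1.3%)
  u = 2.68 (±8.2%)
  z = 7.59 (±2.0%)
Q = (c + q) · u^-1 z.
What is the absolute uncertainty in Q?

Let w = c + q = 48.6. δw = √(δc² + δq²) = √(0.0168 + 0.201) = 0.467, so δw/w = 0.00961.
Q is then a monomial in w, u, z:
δQ/Q = √((δw/w)² + (-1·δu/u)² + (1·δz/z)²) = √(9.23e-05 + 0.00672 + 0.000400) = 0.0849
Q = 138, so δQ = 0.0849 × 138 = 11.7.

11.7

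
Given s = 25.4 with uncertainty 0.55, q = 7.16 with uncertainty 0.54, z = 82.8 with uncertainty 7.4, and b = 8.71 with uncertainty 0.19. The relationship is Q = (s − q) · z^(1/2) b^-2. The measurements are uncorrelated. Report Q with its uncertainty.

Let u = s − q = 18.2. δu = √(δs² + δq²) = √(0.303 + 0.292) = 0.771, so δu/u = 0.0423.
Q is then a monomial in u, z, b:
δQ/Q = √((δu/u)² + (½·δz/z)² + (-2·δb/b)²) = √(0.00179 + 0.00200 + 0.00190) = 0.0754
Q = 2.19, so δQ = 0.0754 × 2.19 = 0.165.

2.19 ± 0.165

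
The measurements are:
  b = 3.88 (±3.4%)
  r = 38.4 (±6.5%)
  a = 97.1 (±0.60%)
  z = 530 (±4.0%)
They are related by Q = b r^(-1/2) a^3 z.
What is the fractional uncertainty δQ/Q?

0.0643

Each factor contributes (exponent × relative error)² to (δQ/Q)²:
  (1·δb/b)² = (1×0.0340)² = 0.00116;  (−½·δr/r)² = (-0.5×0.0650)² = 0.00106;  (3·δa/a)² = (3×0.00600)² = 0.000324;  (1·δz/z)² = (1×0.0400)² = 0.00160
δQ/Q = √(0.00414) = 0.0643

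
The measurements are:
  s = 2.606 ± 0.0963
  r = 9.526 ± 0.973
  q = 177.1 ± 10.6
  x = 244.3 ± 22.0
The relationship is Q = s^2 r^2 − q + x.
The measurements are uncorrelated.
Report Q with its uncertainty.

Let p = s^2·r^2 = 616.3. δp/p = √((2·δs/s)² + (2·δr/r)²) = √(0.00546 + 0.0417) = 0.217, so δp = 134.
Q = p − q + x: δQ = √(δp² + δq² + δx²) = √(17900 + 112 + 484) = 136
Q = 683.5.

683.5 ± 136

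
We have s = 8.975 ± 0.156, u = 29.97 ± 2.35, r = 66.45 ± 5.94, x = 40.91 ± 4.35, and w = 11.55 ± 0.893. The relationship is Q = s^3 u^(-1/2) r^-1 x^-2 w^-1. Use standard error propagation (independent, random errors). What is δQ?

2.59e-05

Since Q is a product/quotient, work with relative uncertainties:
  (3·δs/s)² = (3×0.0174)² = 0.00272;  (−½·δu/u)² = (-0.5×0.0784)² = 0.00154;  (-1·δr/r)² = (-1×0.0894)² = 0.00799;  (-2·δx/x)² = (-2×0.106)² = 0.0452;  (-1·δw/w)² = (-1×0.0773)² = 0.00598
δQ/Q = √(0.0634) = 0.252
Q = 0.0001028, so δQ = 0.252 × 0.0001028 = 2.59e-05.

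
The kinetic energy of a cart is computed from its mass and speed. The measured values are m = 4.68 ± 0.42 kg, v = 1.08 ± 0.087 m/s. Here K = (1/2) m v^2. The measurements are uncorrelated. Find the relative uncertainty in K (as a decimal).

Relative error in a monomial: (δK/K)² = Σ (nᵢ · δxᵢ/xᵢ)².
  (1·δm/m)² = (1×0.0897)² = 0.00805;  (2·δv/v)² = (2×0.0806)² = 0.0260
δK/K = √(0.0340) = 0.184

0.184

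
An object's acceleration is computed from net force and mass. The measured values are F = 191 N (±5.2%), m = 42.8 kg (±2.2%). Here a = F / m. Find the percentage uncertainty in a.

For a monomial a ∝ F, m^-1, fractional errors add in quadrature:
  (1·δF/F)² = (1×0.0520)² = 0.00270;  (-1·δm/m)² = (-1×0.0220)² = 0.000484
δa/a = √(0.00319) = 0.0565

5.65%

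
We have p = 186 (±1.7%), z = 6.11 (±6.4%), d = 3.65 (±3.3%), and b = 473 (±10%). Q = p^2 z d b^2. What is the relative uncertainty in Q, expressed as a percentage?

21.5%

Q is a product of powers, so relative uncertainties combine in quadrature:
  (2·δp/p)² = (2×0.0170)² = 0.00116;  (1·δz/z)² = (1×0.0640)² = 0.00410;  (1·δd/d)² = (1×0.0330)² = 0.00109;  (2·δb/b)² = (2×0.100)² = 0.0400
δQ/Q = √(0.0463) = 0.215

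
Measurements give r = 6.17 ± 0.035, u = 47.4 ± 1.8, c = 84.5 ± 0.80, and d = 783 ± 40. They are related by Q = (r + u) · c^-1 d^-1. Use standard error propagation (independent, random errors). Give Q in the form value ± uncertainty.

(8.10 ± 0.501) × 10^-4

Let w = r + u = 53.6. δw = √(δr² + δu²) = √(0.00123 + 3.24) = 1.80, so δw/w = 0.0336.
Q is then a monomial in w, c, d:
δQ/Q = √((δw/w)² + (-1·δc/c)² + (-1·δd/d)²) = √(0.00113 + 8.96e-05 + 0.00261) = 0.0619
Q = 0.000810, so δQ = 0.0619 × 0.000810 = 5.01e-05.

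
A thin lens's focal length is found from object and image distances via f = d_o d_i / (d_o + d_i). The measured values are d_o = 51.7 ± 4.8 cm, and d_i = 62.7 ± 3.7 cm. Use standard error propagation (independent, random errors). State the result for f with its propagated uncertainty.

28.3 ± 1.63 cm

∂f/∂d_o = (d_i/(d_o+d_i))² = 0.300;  ∂f/∂d_i = (d_o/(d_o+d_i))² = 0.204
δf = √((∂f/∂d_o · δd_o)² + (∂f/∂d_i · δd_i)²) = √(2.08 + 0.571) = 1.63 cm
f = 28.3 cm.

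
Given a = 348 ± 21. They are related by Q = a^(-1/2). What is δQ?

0.00162

Products/powers → add relative errors in quadrature, weighted by exponent:
  (−½·δa/a)² = (-0.5×0.0603)² = 0.000910
δQ/Q = √(0.000910) = 0.0302
Q = 0.0536, so δQ = 0.0302 × 0.0536 = 0.00162.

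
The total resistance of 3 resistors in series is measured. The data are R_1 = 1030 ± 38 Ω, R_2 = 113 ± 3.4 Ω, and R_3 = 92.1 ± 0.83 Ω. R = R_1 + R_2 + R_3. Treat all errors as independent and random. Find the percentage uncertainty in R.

R is a linear combination, so absolute uncertainties add in quadrature:
  (δR_1)² = 1440;  (δR_2)² = 11.6;  (δR_3)² = 0.689
δR = √(1460) = 38.2 Ω
R = 1240 Ω, so δR/R = 38.2/1240 = 0.0309.

3.09%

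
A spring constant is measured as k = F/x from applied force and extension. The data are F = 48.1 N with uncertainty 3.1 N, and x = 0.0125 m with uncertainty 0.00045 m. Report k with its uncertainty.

Products/powers → add relative errors in quadrature, weighted by exponent:
  (1·δF/F)² = (1×0.0644)² = 0.00415;  (-1·δx/x)² = (-1×0.0360)² = 0.00130
δk/k = √(0.00545) = 0.0738
k = 3850 N/m, so δk = 0.0738 × 3850 = 284 N/m.

3850 ± 284 N/m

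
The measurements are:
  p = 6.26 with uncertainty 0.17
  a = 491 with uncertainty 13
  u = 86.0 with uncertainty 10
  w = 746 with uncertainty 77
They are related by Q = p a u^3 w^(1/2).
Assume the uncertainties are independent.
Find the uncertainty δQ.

Since Q is a product/quotient, work with relative uncertainties:
  (1·δp/p)² = (1×0.0272)² = 0.000737;  (1·δa/a)² = (1×0.0265)² = 0.000701;  (3·δu/u)² = (3×0.116)² = 0.122;  (½·δw/w)² = (0.5×0.103)² = 0.00266
δQ/Q = √(0.126) = 0.355
Q = 5.34e+10, so δQ = 0.355 × 5.34e+10 = 1.89e+10.

1.89e+10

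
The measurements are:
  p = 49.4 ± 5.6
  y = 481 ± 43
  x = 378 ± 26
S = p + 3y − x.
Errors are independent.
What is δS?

132

Sums and differences: (δS)² = Σ (cᵢ δxᵢ)².
  (δp)² = 31.4;  (3·δy)² = 16600;  (δx)² = 676
δS = √(17300) = 132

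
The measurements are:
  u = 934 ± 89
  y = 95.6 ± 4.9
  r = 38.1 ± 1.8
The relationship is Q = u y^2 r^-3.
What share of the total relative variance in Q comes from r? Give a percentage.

(δQ/Q)² = (1·δu/u)² + (2·δy/y)² + (-3·δr/r)²
  u term: (1×0.0953)² = 0.00908
  y term: (2×0.0513)² = 0.0105
  r term: (-3×0.0472)² = 0.0201
Total = 0.0397. Share from r = 0.0201/0.0397 = 0.506.

50.6%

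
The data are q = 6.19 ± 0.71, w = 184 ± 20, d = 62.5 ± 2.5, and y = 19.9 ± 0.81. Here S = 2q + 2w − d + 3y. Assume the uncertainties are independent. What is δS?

Absolute uncertainties add in quadrature for a linear combination:
  (2·δq)² = 2.02;  (2·δw)² = 1600;  (δd)² = 6.25;  (3·δy)² = 5.90
δS = √(1610) = 40.2

40.2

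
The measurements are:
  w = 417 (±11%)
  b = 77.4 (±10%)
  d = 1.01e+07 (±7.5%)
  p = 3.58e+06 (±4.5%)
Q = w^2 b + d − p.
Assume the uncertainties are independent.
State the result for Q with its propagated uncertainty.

(2.00 ± 0.334) × 10^7

Let h = w^2·b = 1.35e+07. δh/h = √((2·δw/w)² + (1·δb/b)²) = √(0.0484 + 0.0100) = 0.242, so δh = 3.25e+06.
Q = h + d − p: δQ = √(δh² + δd² + δp²) = √(1.06e+13 + 5.74e+11 + 2.6e+10) = 3.34e+06
Q = 2e+07.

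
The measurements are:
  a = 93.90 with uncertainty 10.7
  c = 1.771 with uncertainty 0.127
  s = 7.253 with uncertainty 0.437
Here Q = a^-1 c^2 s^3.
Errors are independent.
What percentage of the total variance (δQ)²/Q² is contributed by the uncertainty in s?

49.3%

(δQ/Q)² = (-1·δa/a)² + (2·δc/c)² + (3·δs/s)²
  a term: (-1×0.114)² = 0.0130
  c term: (2×0.0717)² = 0.0206
  s term: (3×0.0603)² = 0.0327
Total = 0.0662. Share from s = 0.0327/0.0662 = 0.493.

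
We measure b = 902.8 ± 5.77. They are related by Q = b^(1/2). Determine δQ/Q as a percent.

Q ∝ b^(1/2), so δQ/Q = |½| · δb/b = 0.5 × 0.00639 = 0.00320.

0.320%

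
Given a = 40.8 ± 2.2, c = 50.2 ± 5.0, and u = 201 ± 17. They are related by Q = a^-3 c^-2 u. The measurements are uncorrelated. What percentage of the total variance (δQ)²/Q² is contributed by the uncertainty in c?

(δQ/Q)² = (-3·δa/a)² + (-2·δc/c)² + (1·δu/u)²
  a term: (-3×0.0539)² = 0.0262
  c term: (-2×0.0996)² = 0.0397
  u term: (1×0.0846)² = 0.00715
Total = 0.0730. Share from c = 0.0397/0.0730 = 0.544.

54.4%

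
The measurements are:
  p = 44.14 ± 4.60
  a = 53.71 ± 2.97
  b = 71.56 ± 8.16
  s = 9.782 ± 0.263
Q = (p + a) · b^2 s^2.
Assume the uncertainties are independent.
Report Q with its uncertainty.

Let u = p + a = 97.85. δu = √(δp² + δa²) = √(21.2 + 8.82) = 5.48, so δu/u = 0.0560.
Q is then a monomial in u, b, s:
δQ/Q = √((δu/u)² + (2·δb/b)² + (2·δs/s)²) = √(0.00313 + 0.0520 + 0.00289) = 0.241
Q = 4.795e+07, so δQ = 0.241 × 4.795e+07 = 1.16e+07.

(4.795 ± 1.16) × 10^7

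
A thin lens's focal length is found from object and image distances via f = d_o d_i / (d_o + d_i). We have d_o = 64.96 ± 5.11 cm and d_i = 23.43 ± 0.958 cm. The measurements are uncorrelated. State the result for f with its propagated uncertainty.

17.22 ± 0.630 cm

∂f/∂d_o = (d_i/(d_o+d_i))² = 0.0703;  ∂f/∂d_i = (d_o/(d_o+d_i))² = 0.540
δf = √((∂f/∂d_o · δd_o)² + (∂f/∂d_i · δd_i)²) = √(0.129 + 0.268) = 0.630 cm
f = 17.22 cm.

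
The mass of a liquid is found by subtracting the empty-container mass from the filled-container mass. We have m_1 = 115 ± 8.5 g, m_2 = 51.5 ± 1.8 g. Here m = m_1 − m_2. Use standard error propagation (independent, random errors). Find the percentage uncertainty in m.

Sums and differences: (δm)² = Σ (cᵢ δxᵢ)².
  (δm_1)² = 72.2;  (δm_2)² = 3.24
δm = √(75.5) = 8.69 g
m = 63.5 g, so δm/m = 8.69/63.5 = 0.137.

13.7%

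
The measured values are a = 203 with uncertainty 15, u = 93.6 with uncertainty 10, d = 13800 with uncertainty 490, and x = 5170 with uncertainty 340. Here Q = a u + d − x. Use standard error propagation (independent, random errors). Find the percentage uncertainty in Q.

9.19%

Let p = a·u = 19000. δp/p = √((1·δa/a)² + (1·δu/u)²) = √(0.00546 + 0.0114) = 0.130, so δp = 2470.
Q = p + d − x: δQ = √(δp² + δd² + δx²) = √(6.09e+06 + 2.4e+05 + 1.16e+05) = 2540
Q = 27600, so δQ/Q = 2540/27600 = 0.0919.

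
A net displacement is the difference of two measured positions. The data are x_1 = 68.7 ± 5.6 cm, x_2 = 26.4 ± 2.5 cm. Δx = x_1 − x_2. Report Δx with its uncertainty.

42.3 ± 6.13 cm

Sums and differences: (δΔx)² = Σ (cᵢ δxᵢ)².
  (δx_1)² = 31.4;  (δx_2)² = 6.25
δΔx = √(37.6) = 6.13 cm
Δx = 42.3 cm.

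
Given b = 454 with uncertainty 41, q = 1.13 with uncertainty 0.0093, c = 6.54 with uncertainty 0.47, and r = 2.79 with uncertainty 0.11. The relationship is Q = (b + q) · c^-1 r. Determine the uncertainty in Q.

Let u = b + q = 455. δu = √(δb² + δq²) = √(1680 + 8.65e-05) = 41.0, so δu/u = 0.0901.
Q is then a monomial in u, c, r:
δQ/Q = √((δu/u)² + (-1·δc/c)² + (1·δr/r)²) = √(0.00812 + 0.00516 + 0.00155) = 0.122
Q = 194, so δQ = 0.122 × 194 = 23.6.

23.6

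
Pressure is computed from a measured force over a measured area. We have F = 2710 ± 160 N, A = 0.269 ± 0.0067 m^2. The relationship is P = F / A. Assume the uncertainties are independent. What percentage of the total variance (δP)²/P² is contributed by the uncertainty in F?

84.9%

(δP/P)² = (1·δF/F)² + (-1·δA/A)²
  F term: (1×0.0590)² = 0.00349
  A term: (-1×0.0249)² = 0.000620
Total = 0.00411. Share from F = 0.00349/0.00411 = 0.849.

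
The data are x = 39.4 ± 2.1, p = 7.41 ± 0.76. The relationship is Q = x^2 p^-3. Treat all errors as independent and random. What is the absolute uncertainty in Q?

Q is a product of powers, so relative uncertainties combine in quadrature:
  (2·δx/x)² = (2×0.0533)² = 0.0114;  (-3·δp/p)² = (-3×0.103)² = 0.0947
δQ/Q = √(0.106) = 0.326
Q = 3.82, so δQ = 0.326 × 3.82 = 1.24.

1.24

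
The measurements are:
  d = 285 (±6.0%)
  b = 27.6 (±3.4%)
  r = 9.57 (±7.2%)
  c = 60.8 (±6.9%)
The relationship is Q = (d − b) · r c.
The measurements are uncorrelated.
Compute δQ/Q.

0.120

Let u = d − b = 257. δu = √(δd² + δb²) = √(292 + 0.881) = 17.1, so δu/u = 0.0665.
Q is then a monomial in u, r, c:
δQ/Q = √((δu/u)² + (1·δr/r)² + (1·δc/c)²) = √(0.00443 + 0.00518 + 0.00476) = 0.120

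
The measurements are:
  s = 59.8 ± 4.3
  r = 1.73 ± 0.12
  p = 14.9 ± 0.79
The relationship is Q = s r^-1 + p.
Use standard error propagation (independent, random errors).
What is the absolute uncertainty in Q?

Let w = s·r^-1 = 34.6. δw/w = √((1·δs/s)² + (-1·δr/r)²) = √(0.00517 + 0.00481) = 0.0999, so δw = 3.45.
Q = w + p: δQ = √(δw² + δp²) = √(11.9 + 0.624) = 3.54

3.54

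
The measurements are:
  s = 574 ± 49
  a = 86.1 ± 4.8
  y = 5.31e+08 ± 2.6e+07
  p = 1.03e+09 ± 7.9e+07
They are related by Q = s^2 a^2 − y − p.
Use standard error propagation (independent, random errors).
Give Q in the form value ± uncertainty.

(8.81 ± 5.05) × 10^8

Let w = s^2·a^2 = 2.44e+09. δw/w = √((2·δs/s)² + (2·δa/a)²) = √(0.0291 + 0.0124) = 0.204, so δw = 4.98e+08.
Q = w − y − p: δQ = √(δw² + δy² + δp²) = √(2.48e+17 + 6.76e+14 + 6.24e+15) = 5.05e+08
Q = 8.81e+08.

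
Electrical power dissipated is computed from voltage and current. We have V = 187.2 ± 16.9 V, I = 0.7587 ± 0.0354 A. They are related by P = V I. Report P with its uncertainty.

142.0 ± 14.4 W

P is a product of powers, so relative uncertainties combine in quadrature:
  (1·δV/V)² = (1×0.0903)² = 0.00815;  (1·δI/I)² = (1×0.0467)² = 0.00218
δP/P = √(0.0103) = 0.102
P = 142.0 W, so δP = 0.102 × 142.0 = 14.4 W.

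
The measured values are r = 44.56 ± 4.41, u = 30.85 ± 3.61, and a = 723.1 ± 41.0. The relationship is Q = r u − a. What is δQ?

215

Let p = r·u = 1375. δp/p = √((1·δr/r)² + (1·δu/u)²) = √(0.00979 + 0.0137) = 0.153, so δp = 211.
Q = p − a: δQ = √(δp² + δa²) = √(44400 + 1680) = 215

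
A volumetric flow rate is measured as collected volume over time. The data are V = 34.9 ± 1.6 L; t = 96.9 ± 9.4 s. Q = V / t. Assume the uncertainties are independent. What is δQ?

Relative error in a monomial: (δQ/Q)² = Σ (nᵢ · δxᵢ/xᵢ)².
  (1·δV/V)² = (1×0.0458)² = 0.00210;  (-1·δt/t)² = (-1×0.0970)² = 0.00941
δQ/Q = √(0.0115) = 0.107
Q = 0.360 L/s, so δQ = 0.107 × 0.360 = 0.0386 L/s.

0.0386 L/s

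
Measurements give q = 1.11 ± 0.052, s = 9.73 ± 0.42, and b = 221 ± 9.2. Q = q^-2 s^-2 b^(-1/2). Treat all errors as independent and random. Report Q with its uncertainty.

(5.77 ± 0.744) × 10^-4

Since Q is a product/quotient, work with relative uncertainties:
  (-2·δq/q)² = (-2×0.0468)² = 0.00878;  (-2·δs/s)² = (-2×0.0432)² = 0.00745;  (−½·δb/b)² = (-0.5×0.0416)² = 0.000433
δQ/Q = √(0.0167) = 0.129
Q = 0.000577, so δQ = 0.129 × 0.000577 = 7.44e-05.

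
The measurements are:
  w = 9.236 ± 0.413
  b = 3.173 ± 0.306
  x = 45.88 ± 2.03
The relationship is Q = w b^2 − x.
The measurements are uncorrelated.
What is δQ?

Let p = w·b^2 = 92.99. δp/p = √((1·δw/w)² + (2·δb/b)²) = √(0.00200 + 0.0372) = 0.198, so δp = 18.4.
Q = p − x: δQ = √(δp² + δx²) = √(339 + 4.12) = 18.5

18.5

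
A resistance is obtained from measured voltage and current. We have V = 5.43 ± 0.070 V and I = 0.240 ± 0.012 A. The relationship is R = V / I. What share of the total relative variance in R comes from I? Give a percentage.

(δR/R)² = (1·δV/V)² + (-1·δI/I)²
  V term: (1×0.0129)² = 0.000166
  I term: (-1×0.0500)² = 0.00250
Total = 0.00267. Share from I = 0.00250/0.00267 = 0.938.

93.8%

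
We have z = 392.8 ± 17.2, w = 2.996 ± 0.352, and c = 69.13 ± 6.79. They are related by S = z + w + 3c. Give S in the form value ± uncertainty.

For a sum/difference, combine absolute errors in quadrature:
  (δz)² = 296;  (δw)² = 0.124;  (3·δc)² = 415
δS = √(711) = 26.7
S = 603.2.

603.2 ± 26.7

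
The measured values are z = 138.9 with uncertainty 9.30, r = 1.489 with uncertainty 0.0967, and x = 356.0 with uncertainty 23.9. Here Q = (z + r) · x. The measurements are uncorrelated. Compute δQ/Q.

0.0943

Let u = z + r = 140.4. δu = √(δz² + δr²) = √(86.5 + 0.00935) = 9.30, so δu/u = 0.0662.
Q is then a monomial in u, x:
δQ/Q = √((δu/u)² + (1·δx/x)²) = √(0.00439 + 0.00451) = 0.0943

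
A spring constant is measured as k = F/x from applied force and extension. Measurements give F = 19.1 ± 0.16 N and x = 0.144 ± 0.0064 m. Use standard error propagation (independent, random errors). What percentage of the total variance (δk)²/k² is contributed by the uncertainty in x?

(δk/k)² = (1·δF/F)² + (-1·δx/x)²
  F term: (1×0.00838)² = 7.02e-05
  x term: (-1×0.0444)² = 0.00198
Total = 0.00205. Share from x = 0.00198/0.00205 = 0.966.

96.6%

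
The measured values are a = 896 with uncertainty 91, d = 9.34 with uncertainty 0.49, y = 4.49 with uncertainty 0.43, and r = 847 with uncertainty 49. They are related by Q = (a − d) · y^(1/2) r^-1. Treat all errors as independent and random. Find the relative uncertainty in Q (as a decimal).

Let u = a − d = 887. δu = √(δa² + δd²) = √(8280 + 0.240) = 91.0, so δu/u = 0.103.
Q is then a monomial in u, y, r:
δQ/Q = √((δu/u)² + (½·δy/y)² + (-1·δr/r)²) = √(0.0105 + 0.00229 + 0.00335) = 0.127

0.127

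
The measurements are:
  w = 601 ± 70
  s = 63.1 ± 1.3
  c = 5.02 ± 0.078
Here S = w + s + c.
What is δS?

70.0

S is a linear combination, so absolute uncertainties add in quadrature:
  (δw)² = 4900;  (δs)² = 1.69;  (δc)² = 0.00608
δS = √(4900) = 70.0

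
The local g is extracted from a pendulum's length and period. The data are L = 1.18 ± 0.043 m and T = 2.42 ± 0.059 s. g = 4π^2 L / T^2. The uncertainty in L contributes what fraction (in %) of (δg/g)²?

35.8%

(δg/g)² = (1·δL/L)² + (-2·δT/T)²
  L term: (1×0.0364)² = 0.00133
  T term: (-2×0.0244)² = 0.00238
Total = 0.00371. Share from L = 0.00133/0.00371 = 0.358.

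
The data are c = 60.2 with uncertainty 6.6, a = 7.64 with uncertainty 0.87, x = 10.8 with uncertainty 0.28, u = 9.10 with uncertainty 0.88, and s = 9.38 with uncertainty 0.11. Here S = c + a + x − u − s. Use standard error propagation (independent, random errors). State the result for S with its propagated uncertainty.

60.2 ± 6.72

For a sum/difference, combine absolute errors in quadrature:
  (δc)² = 43.6;  (δa)² = 0.757;  (δx)² = 0.0784;  (δu)² = 0.774;  (δs)² = 0.0121
δS = √(45.2) = 6.72
S = 60.2.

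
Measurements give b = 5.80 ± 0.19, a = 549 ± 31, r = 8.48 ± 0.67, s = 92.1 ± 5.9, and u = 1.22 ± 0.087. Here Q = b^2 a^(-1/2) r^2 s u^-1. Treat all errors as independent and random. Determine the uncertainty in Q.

1540

Q is a product of powers, so relative uncertainties combine in quadrature:
  (2·δb/b)² = (2×0.0328)² = 0.00429;  (−½·δa/a)² = (-0.5×0.0565)² = 0.000797;  (2·δr/r)² = (2×0.0790)² = 0.0250;  (1·δs/s)² = (1×0.0641)² = 0.00410;  (-1·δu/u)² = (-1×0.0713)² = 0.00509
δQ/Q = √(0.0392) = 0.198
Q = 7790, so δQ = 0.198 × 7790 = 1540.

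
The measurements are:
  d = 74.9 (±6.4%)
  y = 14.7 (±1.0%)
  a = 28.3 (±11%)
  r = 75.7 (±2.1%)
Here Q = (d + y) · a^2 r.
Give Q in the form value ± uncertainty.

Let u = d + y = 89.6. δu = √(δd² + δy²) = √(23.0 + 0.0216) = 4.80, so δu/u = 0.0535.
Q is then a monomial in u, a, r:
δQ/Q = √((δu/u)² + (2·δa/a)² + (1·δr/r)²) = √(0.00286 + 0.0484 + 0.000441) = 0.227
Q = 5.43e+06, so δQ = 0.227 × 5.43e+06 = 1.24e+06.

(5.43 ± 1.24) × 10^6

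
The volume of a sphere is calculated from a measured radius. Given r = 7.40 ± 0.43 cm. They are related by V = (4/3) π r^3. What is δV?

296 cm^3

V ∝ r^3, so δV/V = |3| · δr/r = 3 × 0.0581 = 0.174.
V = 1700 cm^3, so δV = 0.174 × 1700 = 296 cm^3.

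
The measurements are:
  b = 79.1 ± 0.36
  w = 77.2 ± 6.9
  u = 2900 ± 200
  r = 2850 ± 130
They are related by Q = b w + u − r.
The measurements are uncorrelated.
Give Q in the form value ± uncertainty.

Let p = b·w = 6110. δp/p = √((1·δb/b)² + (1·δw/w)²) = √(2.07e-05 + 0.00799) = 0.0895, so δp = 546.
Q = p + u − r: δQ = √(δp² + δu² + δr²) = √(2.99e+05 + 40000 + 16900) = 596
Q = 6160.

6160 ± 596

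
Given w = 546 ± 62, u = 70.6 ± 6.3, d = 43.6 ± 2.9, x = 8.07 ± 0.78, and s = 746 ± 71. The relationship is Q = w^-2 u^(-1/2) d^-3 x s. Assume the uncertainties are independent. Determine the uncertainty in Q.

9.7e-09

For a monomial Q ∝ w^-2, u^(-1/2), d^-3, x, s, fractional errors add in quadrature:
  (-2·δw/w)² = (-2×0.114)² = 0.0516;  (−½·δu/u)² = (-0.5×0.0892)² = 0.00199;  (-3·δd/d)² = (-3×0.0665)² = 0.0398;  (1·δx/x)² = (1×0.0967)² = 0.00934;  (1·δs/s)² = (1×0.0952)² = 0.00906
δQ/Q = √(0.112) = 0.334
Q = 2.9e-08, so δQ = 0.334 × 2.9e-08 = 9.7e-09.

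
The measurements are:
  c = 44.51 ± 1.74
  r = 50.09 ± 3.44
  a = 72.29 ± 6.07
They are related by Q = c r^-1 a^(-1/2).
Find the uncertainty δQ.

Since Q is a product/quotient, work with relative uncertainties:
  (1·δc/c)² = (1×0.0391)² = 0.00153;  (-1·δr/r)² = (-1×0.0687)² = 0.00472;  (−½·δa/a)² = (-0.5×0.0840)² = 0.00176
δQ/Q = √(0.00801) = 0.0895
Q = 0.1045, so δQ = 0.0895 × 0.1045 = 0.00935.

0.00935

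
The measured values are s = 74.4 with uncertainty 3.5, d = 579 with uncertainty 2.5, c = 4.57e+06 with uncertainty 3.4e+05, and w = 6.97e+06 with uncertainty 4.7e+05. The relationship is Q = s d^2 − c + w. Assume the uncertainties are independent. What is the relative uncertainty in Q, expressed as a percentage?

Let p = s·d^2 = 2.49e+07. δp/p = √((1·δs/s)² + (2·δd/d)²) = √(0.00221 + 7.46e-05) = 0.0478, so δp = 1.19e+06.
Q = p − c + w: δQ = √(δp² + δc² + δw²) = √(1.42e+12 + 1.16e+11 + 2.21e+11) = 1.33e+06
Q = 2.73e+07, so δQ/Q = 1.33e+06/2.73e+07 = 0.0485.

4.85%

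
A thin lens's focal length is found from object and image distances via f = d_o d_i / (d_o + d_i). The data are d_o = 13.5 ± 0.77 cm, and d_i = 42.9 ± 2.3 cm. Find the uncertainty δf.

0.465 cm

∂f/∂d_o = (d_i/(d_o+d_i))² = 0.579;  ∂f/∂d_i = (d_o/(d_o+d_i))² = 0.0573
δf = √((∂f/∂d_o · δd_o)² + (∂f/∂d_i · δd_i)²) = √(0.198 + 0.0174) = 0.465 cm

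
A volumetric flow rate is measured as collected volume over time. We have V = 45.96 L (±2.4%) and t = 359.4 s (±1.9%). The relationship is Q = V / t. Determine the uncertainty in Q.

0.00391 L/s

Q is a product of powers, so relative uncertainties combine in quadrature:
  (1·δV/V)² = (1×0.0240)² = 0.000576;  (-1·δt/t)² = (-1×0.0190)² = 0.000361
δQ/Q = √(0.000937) = 0.0306
Q = 0.1279 L/s, so δQ = 0.0306 × 0.1279 = 0.00391 L/s.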